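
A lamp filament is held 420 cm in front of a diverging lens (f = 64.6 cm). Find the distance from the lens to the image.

56.0 cm

For a diverging lens, f = -64.6 cm.
Thin-lens equation: 1/v = 1/f − 1/u = 1/(-64.60) − 1/(420) = -0.01548 − 0.002381 = -0.01786, so v = -56.0 cm.
The image is virtual, upright and reduced, on the same side as the object.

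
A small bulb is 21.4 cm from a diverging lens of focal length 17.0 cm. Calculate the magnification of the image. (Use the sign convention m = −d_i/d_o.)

m = +0.443

For a diverging lens, f = -17.0 cm.
1/d_i = 1/f − 1/d_o = 1/(-17.00) − 1/(21.4) = -0.1056, so d_i = -9.474 cm.
m = −d_i/d_o = −(-9.474)/(21.4) = +0.443.
The image is virtual, upright and reduced, on the same side as the object.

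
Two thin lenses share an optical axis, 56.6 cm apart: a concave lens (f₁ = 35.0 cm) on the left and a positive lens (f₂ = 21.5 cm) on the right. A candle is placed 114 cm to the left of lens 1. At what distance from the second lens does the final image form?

Lens 1 is diverging, so f₁ = −35.0 cm.
Lens 1: 1/d_i1 = 1/f₁ − 1/d_o1 = 1/(-35.0) − 1/(114) = -0.03734, so d_i1 = -26.78 cm.
The intermediate image is 26.78 cm to the left of lens 1 (virtual), which is 56.6 − (-26.78) = 83.38 cm to the left of lens 2, so d_o2 = +83.38 cm.
Lens 2: 1/d_i2 = 1/f₂ − 1/d_o2 = 1/(21.5) − 1/(83.38) = 0.03452, so d_i2 = 29.0 cm.
The final image is real, 29.0 cm to the right of lens 2 (overall magnification ≈ -0.082).

29.0 cm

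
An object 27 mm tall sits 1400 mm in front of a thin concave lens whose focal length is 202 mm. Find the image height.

3.40 mm

For a concave lens, f = -202 mm.
1/d_i = 1/f − 1/d_o = 1/(-202.0) − 1/(1400) = -0.005665, so d_i = -176.5 mm.
m = −d_i/d_o = +0.1261.
|h_i| = |m|·h_o = 0.1261 × 27 = 3.40 mm. The image is virtual, upright and reduced, on the same side as the object.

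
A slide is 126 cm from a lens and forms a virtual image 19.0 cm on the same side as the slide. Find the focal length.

Virtual image ⇒ d_i = −19.0 cm.
1/f = 1/d_o + 1/d_i = 1/(126) + 1/(-19.0) = -0.04470, so f = -22.4 cm.
Since f is negative, the lens is diverging.

f = -22.4 cm (diverging)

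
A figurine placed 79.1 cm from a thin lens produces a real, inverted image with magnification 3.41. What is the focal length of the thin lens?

f = 61.2 cm (converging)

m = −d_i/d_o ⇒ d_i = −m·d_o = −(-3.41)·(79.1) = 269.7 cm.
1/f = 1/d_o + 1/d_i = 1/(79.1) + 1/(269.7) = 0.01635, so f = 61.2 cm.
Since f is positive, the thin lens is converging.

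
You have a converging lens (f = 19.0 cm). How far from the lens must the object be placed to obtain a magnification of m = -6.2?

m = −d_i/d_o ⇒ d_i = −m·d_o.
1/f = 1/d_o + 1/d_i = 1/d_o − 1/(m·d_o) = (1 − 1/m)/d_o, so d_o = f(1 − 1/m) = (19.00)(1 − 1/(-6.2)) = 22.1 cm.

22.1 cm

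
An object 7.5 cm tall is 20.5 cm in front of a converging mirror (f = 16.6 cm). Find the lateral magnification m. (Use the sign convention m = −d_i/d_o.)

m = -4.26

1/d_i = 1/f − 1/d_o = 1/(16.60) − 1/(20.5) = 0.01146, so d_i = 87.26 cm.
m = −d_i/d_o = −(87.26)/(20.5) = -4.26.
The image is real, inverted and enlarged, in front of the mirror.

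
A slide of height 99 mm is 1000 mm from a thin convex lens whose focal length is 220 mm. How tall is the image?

1/d_i = 1/f − 1/d_o = 1/(220.0) − 1/(1000) = 0.003545, so d_i = 282.1 mm.
m = −d_i/d_o = -0.2821.
|h_i| = |m|·h_o = 0.2821 × 99 = 27.9 mm. The image is real, inverted and reduced, on the far side of the lens.

27.9 mm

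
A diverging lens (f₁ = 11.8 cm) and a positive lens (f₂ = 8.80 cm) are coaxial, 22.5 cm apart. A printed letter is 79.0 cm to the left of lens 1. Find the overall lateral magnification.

m = -0.0477

f₁ = −11.8 cm (diverging).
Lens 1: 1/d_i1 = 1/(-11.8) − 1/(79.0) = -0.09740, so d_i1 = -10.27 cm; m₁ = −d_i1/d_o1 = +0.1300.
d_o2 = 22.5 − (-10.27) = 32.77 cm.
Lens 2: 1/d_i2 = 1/(8.80) − 1/(32.77) = 0.08312, so d_i2 = 12.03 cm; m₂ = −d_i2/d_o2 = -0.3671.
m = m₁·m₂ = (+0.1300)(-0.3671) = -0.0477.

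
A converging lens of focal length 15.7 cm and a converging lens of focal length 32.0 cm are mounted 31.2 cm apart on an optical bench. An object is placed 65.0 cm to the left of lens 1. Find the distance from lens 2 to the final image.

Lens 1: 1/d_i1 = 1/f₁ − 1/d_o1 = 1/(15.7) − 1/(65.0) = 0.04831, so d_i1 = 20.70 cm.
The intermediate image is 20.70 cm to the right of lens 1, which is 31.2 − (20.70) = 10.50 cm to the left of lens 2, so d_o2 = +10.50 cm.
Lens 2: 1/d_i2 = 1/f₂ − 1/d_o2 = 1/(32.0) − 1/(10.50) = -0.06399, so d_i2 = -15.6 cm.
The final image is virtual, 15.6 cm to the left of lens 2 (overall magnification ≈ -0.47).

15.6 cm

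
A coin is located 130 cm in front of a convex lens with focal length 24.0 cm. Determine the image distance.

Thin-lens equation: 1/q = 1/f − 1/p = 1/(24.00) − 1/(130) = 0.04167 − 0.007692 = 0.03397, so q = 29.4 cm.
The image is real, inverted and reduced, on the far side of the lens.

29.4 cm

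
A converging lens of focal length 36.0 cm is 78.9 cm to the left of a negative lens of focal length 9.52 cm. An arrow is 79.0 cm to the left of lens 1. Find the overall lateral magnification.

m = -0.358

Lens 1: 1/d_i1 = 1/(36.0) − 1/(79.0) = 0.01512, so d_i1 = 66.14 cm; m₁ = −d_i1/d_o1 = -0.8372.
d_o2 = 78.9 − (66.14) = 12.76 cm.
f₂ = −9.52 cm (diverging).
Lens 2: 1/d_i2 = 1/(-9.52) − 1/(12.76) = -0.1834, so d_i2 = -5.452 cm; m₂ = −d_i2/d_o2 = +0.4273.
m = m₁·m₂ = (-0.8372)(+0.4273) = -0.358.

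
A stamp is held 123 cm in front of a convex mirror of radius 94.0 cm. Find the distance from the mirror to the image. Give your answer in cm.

34.0 cm

f = R/2 = 94.0/2 = 47.00 cm; for a convex mirror, f = -47.00 cm.
Mirror equation: 1/d_i = 1/f − 1/d_o = 1/(-47.00) − 1/(123) = -0.02128 − 0.008130 = -0.02941, so d_i = -34.0 cm.
The image is virtual, upright and reduced, behind the mirror.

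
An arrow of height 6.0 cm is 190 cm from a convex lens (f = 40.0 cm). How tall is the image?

1/d_i = 1/f − 1/d_o = 1/(40.00) − 1/(190) = 0.01974, so d_i = 50.67 cm.
m = −d_i/d_o = -0.2667.
|h_i| = |m|·h_o = 0.2667 × 6.0 = 1.60 cm. The image is real, inverted and reduced, on the far side of the lens.

1.60 cm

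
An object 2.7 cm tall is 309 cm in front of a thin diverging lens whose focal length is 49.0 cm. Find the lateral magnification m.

For a diverging lens, f = -49.0 cm.
1/d_i = 1/f − 1/d_o = 1/(-49.00) − 1/(309) = -0.02364, so d_i = -42.29 cm.
m = −d_i/d_o = −(-42.29)/(309) = +0.137.
The image is virtual, upright and reduced, on the same side as the object.

m = +0.137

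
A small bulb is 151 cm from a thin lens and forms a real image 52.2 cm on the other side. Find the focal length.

Real image ⇒ d_i = +52.2 cm.
1/f = 1/d_o + 1/d_i = 1/(151) + 1/(52.2) = 0.02578, so f = 38.8 cm.
Since f is positive, the thin lens is converging.

f = 38.8 cm (converging)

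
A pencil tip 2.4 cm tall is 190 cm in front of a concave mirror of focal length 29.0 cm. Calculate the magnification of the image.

m = -0.180

1/d_i = 1/f − 1/d_o = 1/(29.00) − 1/(190) = 0.02922, so d_i = 34.22 cm.
m = −d_i/d_o = −(34.22)/(190) = -0.180.
The image is real, inverted and reduced, in front of the mirror.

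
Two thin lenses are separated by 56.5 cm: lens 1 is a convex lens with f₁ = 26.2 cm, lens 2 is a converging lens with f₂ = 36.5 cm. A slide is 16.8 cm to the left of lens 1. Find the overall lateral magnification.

m = -1.52

Lens 1: 1/d_i1 = 1/(26.2) − 1/(16.8) = -0.02136, so d_i1 = -46.83 cm; m₁ = −d_i1/d_o1 = +2.787.
d_o2 = 56.5 − (-46.83) = 103.3 cm.
Lens 2: 1/d_i2 = 1/(36.5) − 1/(103.3) = 0.01772, so d_i2 = 56.44 cm; m₂ = −d_i2/d_o2 = -0.5464.
m = m₁·m₂ = (+2.787)(-0.5464) = -1.52.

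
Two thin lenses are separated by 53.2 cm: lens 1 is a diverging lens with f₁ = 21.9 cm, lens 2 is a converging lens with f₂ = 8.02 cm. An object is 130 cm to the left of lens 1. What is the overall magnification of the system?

f₁ = −21.9 cm (diverging).
Lens 1: 1/d_i1 = 1/(-21.9) − 1/(130) = -0.05335, so d_i1 = -18.74 cm; m₁ = −d_i1/d_o1 = +0.1442.
d_o2 = 53.2 − (-18.74) = 71.94 cm.
Lens 2: 1/d_i2 = 1/(8.02) − 1/(71.94) = 0.1108, so d_i2 = 9.026 cm; m₂ = −d_i2/d_o2 = -0.1255.
m = m₁·m₂ = (+0.1442)(-0.1255) = -0.0181.

m = -0.0181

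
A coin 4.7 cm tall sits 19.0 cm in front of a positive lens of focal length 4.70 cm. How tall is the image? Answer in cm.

1/d_i = 1/f − 1/d_o = 1/(4.700) − 1/(19.0) = 0.1601, so d_i = 6.245 cm.
m = −d_i/d_o = -0.3287.
|h_i| = |m|·h_o = 0.3287 × 4.7 = 1.54 cm. The image is real, inverted and reduced, on the far side of the lens.

1.54 cm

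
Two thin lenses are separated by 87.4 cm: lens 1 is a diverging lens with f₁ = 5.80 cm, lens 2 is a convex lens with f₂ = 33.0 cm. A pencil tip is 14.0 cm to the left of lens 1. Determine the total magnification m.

m = -0.165

f₁ = −5.80 cm (diverging).
Lens 1: 1/d_i1 = 1/(-5.80) − 1/(14.0) = -0.2438, so d_i1 = -4.101 cm; m₁ = −d_i1/d_o1 = +0.2929.
d_o2 = 87.4 − (-4.101) = 91.50 cm.
Lens 2: 1/d_i2 = 1/(33.0) − 1/(91.50) = 0.01937, so d_i2 = 51.62 cm; m₂ = −d_i2/d_o2 = -0.5641.
m = m₁·m₂ = (+0.2929)(-0.5641) = -0.165.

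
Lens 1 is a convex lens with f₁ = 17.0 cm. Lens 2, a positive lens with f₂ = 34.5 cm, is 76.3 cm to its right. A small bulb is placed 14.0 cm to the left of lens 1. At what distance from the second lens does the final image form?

Lens 1: 1/d_i1 = 1/f₁ − 1/d_o1 = 1/(17.0) − 1/(14.0) = -0.01261, so d_i1 = -79.33 cm.
The intermediate image is 79.33 cm to the left of lens 1 (virtual), which is 76.3 − (-79.33) = 155.6 cm to the left of lens 2, so d_o2 = +155.6 cm.
Lens 2: 1/d_i2 = 1/f₂ − 1/d_o2 = 1/(34.5) − 1/(155.6) = 0.02256, so d_i2 = 44.3 cm.
The final image is real, 44.3 cm to the right of lens 2 (overall magnification ≈ -1.6).

44.3 cm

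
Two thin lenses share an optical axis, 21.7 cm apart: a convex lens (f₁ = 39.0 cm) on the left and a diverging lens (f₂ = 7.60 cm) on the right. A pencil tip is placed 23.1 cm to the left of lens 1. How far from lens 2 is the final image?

Lens 1: 1/d_i1 = 1/f₁ − 1/d_o1 = 1/(39.0) − 1/(23.1) = -0.01765, so d_i1 = -56.66 cm.
The intermediate image is 56.66 cm to the left of lens 1 (virtual), which is 21.7 − (-56.66) = 78.36 cm to the left of lens 2, so d_o2 = +78.36 cm.
Lens 2 is diverging, so f₂ = −7.60 cm.
Lens 2: 1/d_i2 = 1/f₂ − 1/d_o2 = 1/(-7.60) − 1/(78.36) = -0.1443, so d_i2 = -6.93 cm.
The final image is virtual, 6.93 cm to the left of lens 2 (overall magnification ≈ 0.22).

6.93 cm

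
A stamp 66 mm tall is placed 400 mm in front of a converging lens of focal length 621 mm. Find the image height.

185 mm

1/d_i = 1/f − 1/d_o = 1/(621.0) − 1/(400) = -0.0008897, so d_i = -1124 mm.
m = −d_i/d_o = +2.810.
|h_i| = |m|·h_o = 2.810 × 66 = 185 mm. The image is virtual, upright and enlarged, on the same side as the object.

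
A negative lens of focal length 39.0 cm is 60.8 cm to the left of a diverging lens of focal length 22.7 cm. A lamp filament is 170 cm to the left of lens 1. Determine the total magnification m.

m = +0.0368

f₁ = −39.0 cm (diverging).
Lens 1: 1/d_i1 = 1/(-39.0) − 1/(170) = -0.03152, so d_i1 = -31.72 cm; m₁ = −d_i1/d_o1 = +0.1866.
d_o2 = 60.8 − (-31.72) = 92.52 cm.
f₂ = −22.7 cm (diverging).
Lens 2: 1/d_i2 = 1/(-22.7) − 1/(92.52) = -0.05486, so d_i2 = -18.23 cm; m₂ = −d_i2/d_o2 = +0.1970.
m = m₁·m₂ = (+0.1866)(+0.1970) = +0.0368.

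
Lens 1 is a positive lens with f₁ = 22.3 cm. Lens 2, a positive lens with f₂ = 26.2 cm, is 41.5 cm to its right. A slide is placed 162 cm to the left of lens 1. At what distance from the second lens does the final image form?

38.8 cm

Lens 1: 1/d_i1 = 1/f₁ − 1/d_o1 = 1/(22.3) − 1/(162) = 0.03867, so d_i1 = 25.86 cm.
The intermediate image is 25.86 cm to the right of lens 1, which is 41.5 − (25.86) = 15.64 cm to the left of lens 2, so d_o2 = +15.64 cm.
Lens 2: 1/d_i2 = 1/f₂ − 1/d_o2 = 1/(26.2) − 1/(15.64) = -0.02577, so d_i2 = -38.8 cm.
The final image is virtual, 38.8 cm to the left of lens 2 (overall magnification ≈ -0.40).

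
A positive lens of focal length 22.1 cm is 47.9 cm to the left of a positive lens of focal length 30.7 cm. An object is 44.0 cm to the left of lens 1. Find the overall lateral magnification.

m = -1.14

Lens 1: 1/d_i1 = 1/(22.1) − 1/(44.0) = 0.02252, so d_i1 = 44.40 cm; m₁ = −d_i1/d_o1 = -1.009.
d_o2 = 47.9 − (44.40) = 3.500 cm.
Lens 2: 1/d_i2 = 1/(30.7) − 1/(3.500) = -0.2531, so d_i2 = -3.950 cm; m₂ = −d_i2/d_o2 = +1.129.
m = m₁·m₂ = (-1.009)(+1.129) = -1.14.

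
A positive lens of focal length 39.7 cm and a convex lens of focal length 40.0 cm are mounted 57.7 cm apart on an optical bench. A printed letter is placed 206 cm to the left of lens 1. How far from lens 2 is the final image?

Lens 1: 1/d_i1 = 1/f₁ − 1/d_o1 = 1/(39.7) − 1/(206) = 0.02033, so d_i1 = 49.18 cm.
The intermediate image is 49.18 cm to the right of lens 1, which is 57.7 − (49.18) = 8.520 cm to the left of lens 2, so d_o2 = +8.520 cm.
Lens 2: 1/d_i2 = 1/f₂ − 1/d_o2 = 1/(40.0) − 1/(8.520) = -0.09237, so d_i2 = -10.8 cm.
The final image is virtual, 10.8 cm to the left of lens 2 (overall magnification ≈ -0.30).

10.8 cm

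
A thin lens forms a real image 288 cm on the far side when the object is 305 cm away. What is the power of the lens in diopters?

P = +0.675 D

d_i = +288 cm.
1/f = 1/d_o + 1/d_i = 1/(305) + 1/(288) = 0.006751 cm⁻¹.
f = 148.1 cm = 1.481 m, so P = 1/f = +0.675 D.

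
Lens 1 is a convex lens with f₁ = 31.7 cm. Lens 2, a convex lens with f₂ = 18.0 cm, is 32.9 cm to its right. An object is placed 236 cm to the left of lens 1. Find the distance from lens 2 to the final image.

3.08 cm

Lens 1: 1/d_i1 = 1/f₁ − 1/d_o1 = 1/(31.7) − 1/(236) = 0.02731, so d_i1 = 36.62 cm.
The intermediate image is 36.62 cm to the right of lens 1, which lies 3.720 cm to the right of lens 2 — a virtual object — so d_o2 = −3.720 cm.
Lens 2: 1/d_i2 = 1/f₂ − 1/d_o2 = 1/(18.0) − 1/(-3.720) = 0.3244, so d_i2 = 3.08 cm.
The final image is real, 3.08 cm to the right of lens 2 (overall magnification ≈ -0.13).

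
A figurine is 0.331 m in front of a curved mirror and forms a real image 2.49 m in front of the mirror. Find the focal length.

Real image ⇒ d_i = +2.49 m.
1/f = 1/d_o + 1/d_i = 1/(0.331) + 1/(2.49) = 3.423, so f = 0.292 m.
Since f is positive, the curved mirror is concave.

f = 0.292 m (concave)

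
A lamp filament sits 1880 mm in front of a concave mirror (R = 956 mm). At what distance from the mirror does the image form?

641 mm

f = R/2 = 956/2 = 478.0 mm.
Mirror equation: 1/d_i = 1/f − 1/d_o = 1/(478.0) − 1/(1880) = 0.002092 − 0.0005319 = 0.001560, so d_i = 641 mm.
The image is real, inverted and reduced, in front of the mirror.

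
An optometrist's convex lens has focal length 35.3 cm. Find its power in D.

P = +2.83 D

f = 35.3 cm = 0.353 m.
P = 1/f = 1/(0.353 m) = +2.83 D.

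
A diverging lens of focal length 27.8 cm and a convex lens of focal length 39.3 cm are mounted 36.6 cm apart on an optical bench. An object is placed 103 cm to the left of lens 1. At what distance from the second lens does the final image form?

120 cm

Lens 1 is diverging, so f₁ = −27.8 cm.
Lens 1: 1/d_i1 = 1/f₁ − 1/d_o1 = 1/(-27.8) − 1/(103) = -0.04568, so d_i1 = -21.89 cm.
The intermediate image is 21.89 cm to the left of lens 1 (virtual), which is 36.6 − (-21.89) = 58.49 cm to the left of lens 2, so d_o2 = +58.49 cm.
Lens 2: 1/d_i2 = 1/f₂ − 1/d_o2 = 1/(39.3) − 1/(58.49) = 0.008348, so d_i2 = 120 cm.
The final image is real, 120 cm to the right of lens 2 (overall magnification ≈ -0.44).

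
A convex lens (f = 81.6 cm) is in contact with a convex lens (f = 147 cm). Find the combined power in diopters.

P = +1.91 D

P₁ = 1/f₁ = 1/(0.816 m) = +1.225 D; P₂ = 1/f₂ = 1/(1.47 m) = +0.6803 D.
For thin lenses in contact, P = P₁ + P₂ = (+1.225) + (+0.6803) = +1.91 D.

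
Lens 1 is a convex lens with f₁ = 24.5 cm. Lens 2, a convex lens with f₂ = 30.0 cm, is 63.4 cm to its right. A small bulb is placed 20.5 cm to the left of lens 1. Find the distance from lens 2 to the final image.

Lens 1: 1/d_i1 = 1/f₁ − 1/d_o1 = 1/(24.5) − 1/(20.5) = -0.007964, so d_i1 = -125.6 cm.
The intermediate image is 125.6 cm to the left of lens 1 (virtual), which is 63.4 − (-125.6) = 189.0 cm to the left of lens 2, so d_o2 = +189.0 cm.
Lens 2: 1/d_i2 = 1/f₂ − 1/d_o2 = 1/(30.0) − 1/(189.0) = 0.02804, so d_i2 = 35.7 cm.
The final image is real, 35.7 cm to the right of lens 2 (overall magnification ≈ -1.2).

35.7 cm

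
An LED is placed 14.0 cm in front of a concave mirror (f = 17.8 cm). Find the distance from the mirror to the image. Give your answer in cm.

65.6 cm

Mirror equation: 1/s_i = 1/f − 1/s_o = 1/(17.80) − 1/(14.0) = 0.05618 − 0.07143 = -0.01525, so s_i = -65.6 cm.
The image is virtual, upright and enlarged, behind the mirror.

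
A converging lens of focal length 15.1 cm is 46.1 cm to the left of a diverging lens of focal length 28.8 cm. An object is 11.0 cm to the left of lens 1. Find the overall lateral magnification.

Lens 1: 1/d_i1 = 1/(15.1) − 1/(11.0) = -0.02468, so d_i1 = -40.51 cm; m₁ = −d_i1/d_o1 = +3.683.
d_o2 = 46.1 − (-40.51) = 86.61 cm.
f₂ = −28.8 cm (diverging).
Lens 2: 1/d_i2 = 1/(-28.8) − 1/(86.61) = -0.04627, so d_i2 = -21.61 cm; m₂ = −d_i2/d_o2 = +0.2495.
m = m₁·m₂ = (+3.683)(+0.2495) = +0.919.

m = +0.919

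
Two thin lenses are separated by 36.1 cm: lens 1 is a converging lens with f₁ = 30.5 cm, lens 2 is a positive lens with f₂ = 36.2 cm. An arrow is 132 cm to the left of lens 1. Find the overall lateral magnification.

Lens 1: 1/d_i1 = 1/(30.5) − 1/(132) = 0.02521, so d_i1 = 39.67 cm; m₁ = −d_i1/d_o1 = -0.3005.
d_o2 = 36.1 − (39.67) = -3.570 cm (virtual object).
Lens 2: 1/d_i2 = 1/(36.2) − 1/(-3.570) = 0.3077, so d_i2 = 3.250 cm; m₂ = −d_i2/d_o2 = +0.9102.
m = m₁·m₂ = (-0.3005)(+0.9102) = -0.274.

m = -0.274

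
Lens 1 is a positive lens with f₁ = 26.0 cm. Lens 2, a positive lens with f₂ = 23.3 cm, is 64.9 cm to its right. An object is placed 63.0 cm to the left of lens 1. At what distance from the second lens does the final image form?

Lens 1: 1/d_i1 = 1/f₁ − 1/d_o1 = 1/(26.0) − 1/(63.0) = 0.02259, so d_i1 = 44.27 cm.
The intermediate image is 44.27 cm to the right of lens 1, which is 64.9 − (44.27) = 20.63 cm to the left of lens 2, so d_o2 = +20.63 cm.
Lens 2: 1/d_i2 = 1/f₂ − 1/d_o2 = 1/(23.3) − 1/(20.63) = -0.005555, so d_i2 = -180 cm.
The final image is virtual, 180 cm to the left of lens 2 (overall magnification ≈ -6.1).

180 cm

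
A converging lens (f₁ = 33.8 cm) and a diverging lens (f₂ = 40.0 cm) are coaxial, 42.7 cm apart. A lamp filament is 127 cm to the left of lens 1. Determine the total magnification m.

Lens 1: 1/d_i1 = 1/(33.8) − 1/(127) = 0.02171, so d_i1 = 46.06 cm; m₁ = −d_i1/d_o1 = -0.3627.
d_o2 = 42.7 − (46.06) = -3.360 cm (virtual object).
f₂ = −40.0 cm (diverging).
Lens 2: 1/d_i2 = 1/(-40.0) − 1/(-3.360) = 0.2726, so d_i2 = 3.668 cm; m₂ = −d_i2/d_o2 = +1.092.
m = m₁·m₂ = (-0.3627)(+1.092) = -0.396.

m = -0.396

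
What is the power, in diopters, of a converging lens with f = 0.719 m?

P = 1/f = 1/(0.719 m) = +1.39 D.

P = +1.39 D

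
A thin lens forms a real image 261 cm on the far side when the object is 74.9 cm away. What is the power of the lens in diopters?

P = +1.72 D

d_i = +261 cm.
1/f = 1/d_o + 1/d_i = 1/(74.9) + 1/(261) = 0.01718 cm⁻¹.
f = 58.20 cm = 0.5820 m, so P = 1/f = +1.72 D.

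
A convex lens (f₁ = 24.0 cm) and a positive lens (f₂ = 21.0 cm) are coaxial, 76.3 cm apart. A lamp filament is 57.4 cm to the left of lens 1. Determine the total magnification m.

Lens 1: 1/d_i1 = 1/(24.0) − 1/(57.4) = 0.02425, so d_i1 = 41.25 cm; m₁ = −d_i1/d_o1 = -0.7186.
d_o2 = 76.3 − (41.25) = 35.05 cm.
Lens 2: 1/d_i2 = 1/(21.0) − 1/(35.05) = 0.01909, so d_i2 = 52.39 cm; m₂ = −d_i2/d_o2 = -1.495.
m = m₁·m₂ = (-0.7186)(-1.495) = +1.07.

m = +1.07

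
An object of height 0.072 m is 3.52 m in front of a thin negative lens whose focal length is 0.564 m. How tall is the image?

0.00994 m

For a negative lens, f = -0.564 m.
1/d_i = 1/f − 1/d_o = 1/(-0.5640) − 1/(3.52) = -2.057, so d_i = -0.4861 m.
m = −d_i/d_o = +0.1381.
|h_i| = |m|·h_o = 0.1381 × 0.072 = 0.00994 m. The image is virtual, upright and reduced, on the same side as the object.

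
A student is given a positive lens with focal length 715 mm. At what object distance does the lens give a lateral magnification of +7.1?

614 mm

m = −d_i/d_o ⇒ d_i = −m·d_o.
1/f = 1/d_o + 1/d_i = 1/d_o − 1/(m·d_o) = (1 − 1/m)/d_o, so d_o = f(1 − 1/m) = (715.0)(1 − 1/(+7.1)) = 614 mm.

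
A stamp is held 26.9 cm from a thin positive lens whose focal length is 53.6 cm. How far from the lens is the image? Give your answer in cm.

54.0 cm

Lens equation: 1/q = 1/f − 1/p = 1/(53.60) − 1/(26.9) = 0.01866 − 0.03717 = -0.01852, so q = -54.0 cm.
The image is virtual, upright and enlarged, on the same side as the object.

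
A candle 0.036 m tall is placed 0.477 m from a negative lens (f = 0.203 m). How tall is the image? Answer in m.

For a negative lens, f = -0.203 m.
1/d_i = 1/f − 1/d_o = 1/(-0.2030) − 1/(0.477) = -7.023, so d_i = -0.1424 m.
m = −d_i/d_o = +0.2985.
|h_i| = |m|·h_o = 0.2985 × 0.036 = 0.0107 m. The image is virtual, upright and reduced, on the same side as the object.

0.0107 m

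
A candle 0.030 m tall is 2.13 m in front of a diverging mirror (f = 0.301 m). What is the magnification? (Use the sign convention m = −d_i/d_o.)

For a diverging mirror, f = -0.301 m.
1/d_i = 1/f − 1/d_o = 1/(-0.3010) − 1/(2.13) = -3.792, so d_i = -0.2637 m.
m = −d_i/d_o = −(-0.2637)/(2.13) = +0.124.
The image is virtual, upright and reduced, behind the mirror.

m = +0.124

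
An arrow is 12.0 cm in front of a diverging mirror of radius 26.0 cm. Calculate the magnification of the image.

m = +0.520

f = R/2 = 26.0/2 = 13.00 cm; for a diverging mirror, f = -13.00 cm.
1/d_i = 1/f − 1/d_o = 1/(-13.00) − 1/(12.0) = -0.1603, so d_i = -6.240 cm.
m = −d_i/d_o = −(-6.240)/(12.0) = +0.520.
The image is virtual, upright and reduced, behind the mirror.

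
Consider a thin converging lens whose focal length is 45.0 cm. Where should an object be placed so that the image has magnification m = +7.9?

m = −d_i/d_o ⇒ d_i = −m·d_o.
1/f = 1/d_o + 1/d_i = 1/d_o − 1/(m·d_o) = (1 − 1/m)/d_o, so d_o = f(1 − 1/m) = (45.00)(1 − 1/(+7.9)) = 39.3 cm.

39.3 cm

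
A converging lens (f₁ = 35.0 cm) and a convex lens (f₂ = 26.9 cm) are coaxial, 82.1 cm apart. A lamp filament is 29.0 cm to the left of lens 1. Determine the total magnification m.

m = -0.699

Lens 1: 1/d_i1 = 1/(35.0) − 1/(29.0) = -0.005911, so d_i1 = -169.2 cm; m₁ = −d_i1/d_o1 = +5.834.
d_o2 = 82.1 − (-169.2) = 251.3 cm.
Lens 2: 1/d_i2 = 1/(26.9) − 1/(251.3) = 0.03320, so d_i2 = 30.12 cm; m₂ = −d_i2/d_o2 = -0.1199.
m = m₁·m₂ = (+5.834)(-0.1199) = -0.699.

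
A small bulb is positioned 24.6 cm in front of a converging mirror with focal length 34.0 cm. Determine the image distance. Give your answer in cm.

Mirror equation: 1/v = 1/f − 1/u = 1/(34.00) − 1/(24.6) = 0.02941 − 0.04065 = -0.01124, so v = -89.0 cm.
The image is virtual, upright and enlarged, behind the mirror.

89.0 cm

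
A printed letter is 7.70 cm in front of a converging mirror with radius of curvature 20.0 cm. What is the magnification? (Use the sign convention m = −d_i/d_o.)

m = +4.35

f = R/2 = 20.0/2 = 10.00 cm.
1/d_i = 1/f − 1/d_o = 1/(10.00) − 1/(7.70) = -0.02987, so d_i = -33.48 cm.
m = −d_i/d_o = −(-33.48)/(7.70) = +4.35.
The image is virtual, upright and enlarged, behind the mirror.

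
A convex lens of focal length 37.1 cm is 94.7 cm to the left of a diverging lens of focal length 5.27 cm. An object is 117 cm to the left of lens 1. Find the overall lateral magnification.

Lens 1: 1/d_i1 = 1/(37.1) − 1/(117) = 0.01841, so d_i1 = 54.33 cm; m₁ = −d_i1/d_o1 = -0.4644.
d_o2 = 94.7 − (54.33) = 40.37 cm.
f₂ = −5.27 cm (diverging).
Lens 2: 1/d_i2 = 1/(-5.27) − 1/(40.37) = -0.2145, so d_i2 = -4.661 cm; m₂ = −d_i2/d_o2 = +0.1155.
m = m₁·m₂ = (-0.4644)(+0.1155) = -0.0536.

m = -0.0536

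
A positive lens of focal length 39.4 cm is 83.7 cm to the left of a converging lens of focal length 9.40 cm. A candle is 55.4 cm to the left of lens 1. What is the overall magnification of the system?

m = -0.373

Lens 1: 1/d_i1 = 1/(39.4) − 1/(55.4) = 0.007330, so d_i1 = 136.4 cm; m₁ = −d_i1/d_o1 = -2.462.
d_o2 = 83.7 − (136.4) = -52.70 cm (virtual object).
Lens 2: 1/d_i2 = 1/(9.40) − 1/(-52.70) = 0.1254, so d_i2 = 7.977 cm; m₂ = −d_i2/d_o2 = +0.1514.
m = m₁·m₂ = (-2.462)(+0.1514) = -0.373.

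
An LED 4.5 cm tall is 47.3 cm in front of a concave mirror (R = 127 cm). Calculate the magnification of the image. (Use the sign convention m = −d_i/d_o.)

m = +3.92

f = R/2 = 127/2 = 63.50 cm.
1/d_i = 1/f − 1/d_o = 1/(63.50) − 1/(47.3) = -0.005394, so d_i = -185.4 cm.
m = −d_i/d_o = −(-185.4)/(47.3) = +3.92.
The image is virtual, upright and enlarged, behind the mirror.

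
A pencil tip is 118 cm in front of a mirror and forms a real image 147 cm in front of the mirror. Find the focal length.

f = 65.5 cm (concave)

Real image ⇒ d_i = +147 cm.
1/f = 1/d_o + 1/d_i = 1/(118) + 1/(147) = 0.01528, so f = 65.5 cm.
Since f is positive, the mirror is concave.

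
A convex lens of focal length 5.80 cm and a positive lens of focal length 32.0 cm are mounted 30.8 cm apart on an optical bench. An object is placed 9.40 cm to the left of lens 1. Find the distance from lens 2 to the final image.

Lens 1: 1/d_i1 = 1/f₁ − 1/d_o1 = 1/(5.80) − 1/(9.40) = 0.06603, so d_i1 = 15.14 cm.
The intermediate image is 15.14 cm to the right of lens 1, which is 30.8 − (15.14) = 15.66 cm to the left of lens 2, so d_o2 = +15.66 cm.
Lens 2: 1/d_i2 = 1/f₂ − 1/d_o2 = 1/(32.0) − 1/(15.66) = -0.03261, so d_i2 = -30.7 cm.
The final image is virtual, 30.7 cm to the left of lens 2 (overall magnification ≈ -3.2).

30.7 cm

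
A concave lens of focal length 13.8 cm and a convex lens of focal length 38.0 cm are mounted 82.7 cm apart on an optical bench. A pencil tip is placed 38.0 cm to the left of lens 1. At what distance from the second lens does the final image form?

64.3 cm

Lens 1 is diverging, so f₁ = −13.8 cm.
Lens 1: 1/d_i1 = 1/f₁ − 1/d_o1 = 1/(-13.8) − 1/(38.0) = -0.09878, so d_i1 = -10.12 cm.
The intermediate image is 10.12 cm to the left of lens 1 (virtual), which is 82.7 − (-10.12) = 92.82 cm to the left of lens 2, so d_o2 = +92.82 cm.
Lens 2: 1/d_i2 = 1/f₂ − 1/d_o2 = 1/(38.0) − 1/(92.82) = 0.01554, so d_i2 = 64.3 cm.
The final image is real, 64.3 cm to the right of lens 2 (overall magnification ≈ -0.18).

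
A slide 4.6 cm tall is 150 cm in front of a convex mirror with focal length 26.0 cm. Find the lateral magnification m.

For a convex mirror, f = -26.0 cm.
1/d_i = 1/f − 1/d_o = 1/(-26.00) − 1/(150) = -0.04513, so d_i = -22.16 cm.
m = −d_i/d_o = −(-22.16)/(150) = +0.148.
The image is virtual, upright and reduced, behind the mirror.

m = +0.148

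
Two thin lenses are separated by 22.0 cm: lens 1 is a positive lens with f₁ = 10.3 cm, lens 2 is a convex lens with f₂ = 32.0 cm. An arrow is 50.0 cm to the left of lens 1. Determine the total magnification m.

Lens 1: 1/d_i1 = 1/(10.3) − 1/(50.0) = 0.07709, so d_i1 = 12.97 cm; m₁ = −d_i1/d_o1 = -0.2594.
d_o2 = 22.0 − (12.97) = 9.030 cm.
Lens 2: 1/d_i2 = 1/(32.0) − 1/(9.030) = -0.07949, so d_i2 = -12.58 cm; m₂ = −d_i2/d_o2 = +1.393.
m = m₁·m₂ = (-0.2594)(+1.393) = -0.361.

m = -0.361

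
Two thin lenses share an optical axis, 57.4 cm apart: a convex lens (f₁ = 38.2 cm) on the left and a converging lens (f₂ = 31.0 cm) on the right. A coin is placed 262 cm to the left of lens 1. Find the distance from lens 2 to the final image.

Lens 1: 1/d_i1 = 1/f₁ − 1/d_o1 = 1/(38.2) − 1/(262) = 0.02236, so d_i1 = 44.72 cm.
The intermediate image is 44.72 cm to the right of lens 1, which is 57.4 − (44.72) = 12.68 cm to the left of lens 2, so d_o2 = +12.68 cm.
Lens 2: 1/d_i2 = 1/f₂ − 1/d_o2 = 1/(31.0) − 1/(12.68) = -0.04661, so d_i2 = -21.5 cm.
The final image is virtual, 21.5 cm to the left of lens 2 (overall magnification ≈ -0.29).

21.5 cm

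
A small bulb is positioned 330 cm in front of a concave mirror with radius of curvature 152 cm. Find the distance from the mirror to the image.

98.7 cm

f = R/2 = 152/2 = 76.00 cm.
Mirror equation: 1/q = 1/f − 1/p = 1/(76.00) − 1/(330) = 0.01316 − 0.003030 = 0.01013, so q = 98.7 cm.
The image is real, inverted and reduced, in front of the mirror.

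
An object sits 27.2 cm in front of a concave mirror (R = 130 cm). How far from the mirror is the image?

f = R/2 = 130/2 = 65.00 cm.
Mirror equation: 1/d_i = 1/f − 1/d_o = 1/(65.00) − 1/(27.2) = 0.01538 − 0.03676 = -0.02138, so d_i = -46.8 cm.
The image is virtual, upright and enlarged, behind the mirror.

46.8 cm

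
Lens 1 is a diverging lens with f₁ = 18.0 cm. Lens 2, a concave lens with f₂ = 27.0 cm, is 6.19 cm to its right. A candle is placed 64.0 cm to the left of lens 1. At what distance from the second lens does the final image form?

Lens 1 is diverging, so f₁ = −18.0 cm.
Lens 1: 1/d_i1 = 1/f₁ − 1/d_o1 = 1/(-18.0) − 1/(64.0) = -0.07118, so d_i1 = -14.05 cm.
The intermediate image is 14.05 cm to the left of lens 1 (virtual), which is 6.19 − (-14.05) = 20.24 cm to the left of lens 2, so d_o2 = +20.24 cm.
Lens 2 is diverging, so f₂ = −27.0 cm.
Lens 2: 1/d_i2 = 1/f₂ − 1/d_o2 = 1/(-27.0) − 1/(20.24) = -0.08644, so d_i2 = -11.6 cm.
The final image is virtual, 11.6 cm to the left of lens 2 (overall magnification ≈ 0.13).

11.6 cm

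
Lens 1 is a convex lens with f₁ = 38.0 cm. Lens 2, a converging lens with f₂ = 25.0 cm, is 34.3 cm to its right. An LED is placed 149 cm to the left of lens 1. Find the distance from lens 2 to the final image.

10.0 cm

Lens 1: 1/d_i1 = 1/f₁ − 1/d_o1 = 1/(38.0) − 1/(149) = 0.01960, so d_i1 = 51.01 cm.
The intermediate image is 51.01 cm to the right of lens 1, which lies 16.71 cm to the right of lens 2 — a virtual object — so d_o2 = −16.71 cm.
Lens 2: 1/d_i2 = 1/f₂ − 1/d_o2 = 1/(25.0) − 1/(-16.71) = 0.09984, so d_i2 = 10.0 cm.
The final image is real, 10.0 cm to the right of lens 2 (overall magnification ≈ -0.21).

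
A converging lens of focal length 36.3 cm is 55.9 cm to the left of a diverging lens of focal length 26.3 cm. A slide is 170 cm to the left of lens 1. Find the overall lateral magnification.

m = -0.198

Lens 1: 1/d_i1 = 1/(36.3) − 1/(170) = 0.02167, so d_i1 = 46.16 cm; m₁ = −d_i1/d_o1 = -0.2715.
d_o2 = 55.9 − (46.16) = 9.740 cm.
f₂ = −26.3 cm (diverging).
Lens 2: 1/d_i2 = 1/(-26.3) − 1/(9.740) = -0.1407, so d_i2 = -7.108 cm; m₂ = −d_i2/d_o2 = +0.7297.
m = m₁·m₂ = (-0.2715)(+0.7297) = -0.198.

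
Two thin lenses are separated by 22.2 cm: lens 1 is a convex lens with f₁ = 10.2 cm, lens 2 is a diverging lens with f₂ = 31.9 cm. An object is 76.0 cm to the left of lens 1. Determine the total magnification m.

Lens 1: 1/d_i1 = 1/(10.2) − 1/(76.0) = 0.08488, so d_i1 = 11.78 cm; m₁ = −d_i1/d_o1 = -0.1550.
d_o2 = 22.2 − (11.78) = 10.42 cm.
f₂ = −31.9 cm (diverging).
Lens 2: 1/d_i2 = 1/(-31.9) − 1/(10.42) = -0.1273, so d_i2 = -7.854 cm; m₂ = −d_i2/d_o2 = +0.7538.
m = m₁·m₂ = (-0.1550)(+0.7538) = -0.117.

m = -0.117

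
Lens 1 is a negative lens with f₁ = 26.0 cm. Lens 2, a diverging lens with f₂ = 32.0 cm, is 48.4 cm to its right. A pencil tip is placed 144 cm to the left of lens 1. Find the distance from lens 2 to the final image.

Lens 1 is diverging, so f₁ = −26.0 cm.
Lens 1: 1/d_i1 = 1/f₁ − 1/d_o1 = 1/(-26.0) − 1/(144) = -0.04541, so d_i1 = -22.02 cm.
The intermediate image is 22.02 cm to the left of lens 1 (virtual), which is 48.4 − (-22.02) = 70.42 cm to the left of lens 2, so d_o2 = +70.42 cm.
Lens 2 is diverging, so f₂ = −32.0 cm.
Lens 2: 1/d_i2 = 1/f₂ − 1/d_o2 = 1/(-32.0) − 1/(70.42) = -0.04545, so d_i2 = -22.0 cm.
The final image is virtual, 22.0 cm to the left of lens 2 (overall magnification ≈ 0.048).

22.0 cm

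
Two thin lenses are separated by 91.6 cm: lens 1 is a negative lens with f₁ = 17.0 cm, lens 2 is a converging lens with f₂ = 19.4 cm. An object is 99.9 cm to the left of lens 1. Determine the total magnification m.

m = -0.0325

f₁ = −17.0 cm (diverging).
Lens 1: 1/d_i1 = 1/(-17.0) − 1/(99.9) = -0.06883, so d_i1 = -14.53 cm; m₁ = −d_i1/d_o1 = +0.1454.
d_o2 = 91.6 − (-14.53) = 106.1 cm.
Lens 2: 1/d_i2 = 1/(19.4) − 1/(106.1) = 0.04212, so d_i2 = 23.74 cm; m₂ = −d_i2/d_o2 = -0.2238.
m = m₁·m₂ = (+0.1454)(-0.2238) = -0.0325.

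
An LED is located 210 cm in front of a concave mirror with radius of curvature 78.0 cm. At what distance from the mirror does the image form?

f = R/2 = 78.0/2 = 39.00 cm.
Mirror equation: 1/v = 1/f − 1/u = 1/(39.00) − 1/(210) = 0.02564 − 0.004762 = 0.02088, so v = 47.9 cm.
The image is real, inverted and reduced, in front of the mirror.

47.9 cm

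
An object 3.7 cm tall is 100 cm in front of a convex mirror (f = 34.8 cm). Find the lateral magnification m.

m = +0.258

For a convex mirror, f = -34.8 cm.
1/d_i = 1/f − 1/d_o = 1/(-34.80) − 1/(100) = -0.03874, so d_i = -25.82 cm.
m = −d_i/d_o = −(-25.82)/(100) = +0.258.
The image is virtual, upright and reduced, behind the mirror.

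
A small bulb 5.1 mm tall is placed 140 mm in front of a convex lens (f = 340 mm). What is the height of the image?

1/d_i = 1/f − 1/d_o = 1/(340.0) − 1/(140) = -0.004202, so d_i = -238.0 mm.
m = −d_i/d_o = +1.700.
|h_i| = |m|·h_o = 1.700 × 5.1 = 8.67 mm. The image is virtual, upright and enlarged, on the same side as the object.

8.67 mm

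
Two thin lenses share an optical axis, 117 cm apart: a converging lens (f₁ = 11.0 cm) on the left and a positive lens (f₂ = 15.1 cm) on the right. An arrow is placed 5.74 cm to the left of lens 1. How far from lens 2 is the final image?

Lens 1: 1/d_i1 = 1/f₁ − 1/d_o1 = 1/(11.0) − 1/(5.74) = -0.08331, so d_i1 = -12.00 cm.
The intermediate image is 12.00 cm to the left of lens 1 (virtual), which is 117 − (-12.00) = 129.0 cm to the left of lens 2, so d_o2 = +129.0 cm.
Lens 2: 1/d_i2 = 1/f₂ − 1/d_o2 = 1/(15.1) − 1/(129.0) = 0.05847, so d_i2 = 17.1 cm.
The final image is real, 17.1 cm to the right of lens 2 (overall magnification ≈ -0.28).

17.1 cm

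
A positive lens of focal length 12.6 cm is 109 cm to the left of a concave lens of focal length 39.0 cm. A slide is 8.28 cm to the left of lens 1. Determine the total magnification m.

Lens 1: 1/d_i1 = 1/(12.6) − 1/(8.28) = -0.04141, so d_i1 = -24.15 cm; m₁ = −d_i1/d_o1 = +2.917.
d_o2 = 109 − (-24.15) = 133.2 cm.
f₂ = −39.0 cm (diverging).
Lens 2: 1/d_i2 = 1/(-39.0) − 1/(133.2) = -0.03315, so d_i2 = -30.17 cm; m₂ = −d_i2/d_o2 = +0.2265.
m = m₁·m₂ = (+2.917)(+0.2265) = +0.661.

m = +0.661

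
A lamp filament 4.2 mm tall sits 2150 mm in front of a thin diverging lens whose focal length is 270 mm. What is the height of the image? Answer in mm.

For a diverging lens, f = -270 mm.
1/d_i = 1/f − 1/d_o = 1/(-270.0) − 1/(2150) = -0.004169, so d_i = -239.9 mm.
m = −d_i/d_o = +0.1116.
|h_i| = |m|·h_o = 0.1116 × 4.2 = 0.469 mm. The image is virtual, upright and reduced, on the same side as the object.

0.469 mm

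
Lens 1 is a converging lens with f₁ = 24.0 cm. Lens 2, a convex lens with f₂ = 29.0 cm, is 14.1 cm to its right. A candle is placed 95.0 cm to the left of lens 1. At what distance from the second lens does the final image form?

11.1 cm

Lens 1: 1/d_i1 = 1/f₁ − 1/d_o1 = 1/(24.0) − 1/(95.0) = 0.03114, so d_i1 = 32.11 cm.
The intermediate image is 32.11 cm to the right of lens 1, which lies 18.01 cm to the right of lens 2 — a virtual object — so d_o2 = −18.01 cm.
Lens 2: 1/d_i2 = 1/f₂ − 1/d_o2 = 1/(29.0) − 1/(-18.01) = 0.09001, so d_i2 = 11.1 cm.
The final image is real, 11.1 cm to the right of lens 2 (overall magnification ≈ -0.21).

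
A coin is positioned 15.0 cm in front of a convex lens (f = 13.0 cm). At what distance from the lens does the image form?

97.5 cm

Lens equation: 1/q = 1/f − 1/p = 1/(13.00) − 1/(15.0) = 0.07692 − 0.06667 = 0.01026, so q = 97.5 cm.
The image is real, inverted and enlarged, on the far side of the lens.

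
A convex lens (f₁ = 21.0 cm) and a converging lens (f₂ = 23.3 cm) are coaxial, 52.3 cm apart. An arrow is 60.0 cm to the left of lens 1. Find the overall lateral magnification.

Lens 1: 1/d_i1 = 1/(21.0) − 1/(60.0) = 0.03095, so d_i1 = 32.31 cm; m₁ = −d_i1/d_o1 = -0.5385.
d_o2 = 52.3 − (32.31) = 19.99 cm.
Lens 2: 1/d_i2 = 1/(23.3) − 1/(19.99) = -0.007107, so d_i2 = -140.7 cm; m₂ = −d_i2/d_o2 = +7.039.
m = m₁·m₂ = (-0.5385)(+7.039) = -3.79.

m = -3.79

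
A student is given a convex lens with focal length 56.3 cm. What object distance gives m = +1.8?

25.0 cm

m = −d_i/d_o ⇒ d_i = −m·d_o.
1/f = 1/d_o + 1/d_i = 1/d_o − 1/(m·d_o) = (1 − 1/m)/d_o, so d_o = f(1 − 1/m) = (56.30)(1 − 1/(+1.8)) = 25.0 cm.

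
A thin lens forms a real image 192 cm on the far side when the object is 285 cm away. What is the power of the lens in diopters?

d_i = +192 cm.
1/f = 1/d_o + 1/d_i = 1/(285) + 1/(192) = 0.008717 cm⁻¹.
f = 114.7 cm = 1.147 m, so P = 1/f = +0.872 D.

P = +0.872 D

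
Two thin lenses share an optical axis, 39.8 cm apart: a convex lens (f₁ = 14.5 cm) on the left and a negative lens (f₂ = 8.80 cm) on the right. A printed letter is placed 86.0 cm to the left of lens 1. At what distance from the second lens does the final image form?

Lens 1: 1/d_i1 = 1/f₁ − 1/d_o1 = 1/(14.5) − 1/(86.0) = 0.05734, so d_i1 = 17.44 cm.
The intermediate image is 17.44 cm to the right of lens 1, which is 39.8 − (17.44) = 22.36 cm to the left of lens 2, so d_o2 = +22.36 cm.
Lens 2 is diverging, so f₂ = −8.80 cm.
Lens 2: 1/d_i2 = 1/f₂ − 1/d_o2 = 1/(-8.80) − 1/(22.36) = -0.1584, so d_i2 = -6.31 cm.
The final image is virtual, 6.31 cm to the left of lens 2 (overall magnification ≈ -0.057).

6.31 cm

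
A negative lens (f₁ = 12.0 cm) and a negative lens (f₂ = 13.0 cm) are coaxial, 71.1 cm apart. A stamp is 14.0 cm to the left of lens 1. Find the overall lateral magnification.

f₁ = −12.0 cm (diverging).
Lens 1: 1/d_i1 = 1/(-12.0) − 1/(14.0) = -0.1548, so d_i1 = -6.462 cm; m₁ = −d_i1/d_o1 = +0.4616.
d_o2 = 71.1 − (-6.462) = 77.56 cm.
f₂ = −13.0 cm (diverging).
Lens 2: 1/d_i2 = 1/(-13.0) − 1/(77.56) = -0.08982, so d_i2 = -11.13 cm; m₂ = −d_i2/d_o2 = +0.1436.
m = m₁·m₂ = (+0.4616)(+0.1436) = +0.0663.

m = +0.0663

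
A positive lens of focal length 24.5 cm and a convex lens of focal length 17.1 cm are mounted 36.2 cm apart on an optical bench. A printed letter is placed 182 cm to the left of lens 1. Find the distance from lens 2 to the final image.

14.6 cm

Lens 1: 1/d_i1 = 1/f₁ − 1/d_o1 = 1/(24.5) − 1/(182) = 0.03532, so d_i1 = 28.31 cm.
The intermediate image is 28.31 cm to the right of lens 1, which is 36.2 − (28.31) = 7.890 cm to the left of lens 2, so d_o2 = +7.890 cm.
Lens 2: 1/d_i2 = 1/f₂ − 1/d_o2 = 1/(17.1) − 1/(7.890) = -0.06826, so d_i2 = -14.6 cm.
The final image is virtual, 14.6 cm to the left of lens 2 (overall magnification ≈ -0.29).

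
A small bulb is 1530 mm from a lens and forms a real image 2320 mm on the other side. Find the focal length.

f = 922 mm (converging)

Real image ⇒ d_i = +2320 mm.
1/f = 1/d_o + 1/d_i = 1/(1530) + 1/(2320) = 0.001085, so f = 922 mm.
Since f is positive, the lens is converging.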